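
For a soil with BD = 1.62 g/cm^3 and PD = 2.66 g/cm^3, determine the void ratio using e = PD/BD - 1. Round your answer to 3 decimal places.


Step 1: e = PD / BD - 1
Step 2: e = 2.66 / 1.62 - 1
Step 3: e = 1.64198 - 1
Step 4: e = 0.642

0.642


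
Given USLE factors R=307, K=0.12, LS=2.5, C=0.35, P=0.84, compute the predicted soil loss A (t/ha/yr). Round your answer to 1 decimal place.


Step 1: A = R * K * LS * C * P
Step 2: R * K = 307 * 0.12 = 36.84
Step 3: (R*K) * LS = 36.84 * 2.5 = 92.1
Step 4: * C * P = 92.1 * 0.35 * 0.84 = 27.1
Step 5: A = 27.1 t/(ha*yr)

27.1


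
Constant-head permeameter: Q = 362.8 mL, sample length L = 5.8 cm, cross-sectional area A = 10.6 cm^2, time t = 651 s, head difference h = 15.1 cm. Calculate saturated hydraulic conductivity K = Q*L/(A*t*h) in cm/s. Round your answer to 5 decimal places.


Step 1: K = Q * L / (A * t * h)
Step 2: Numerator = 362.8 * 5.8 = 2104.24
Step 3: Denominator = 10.6 * 651 * 15.1 = 104199.06
Step 4: K = 2104.24 / 104199.06 = 0.02019 cm/s

0.02019


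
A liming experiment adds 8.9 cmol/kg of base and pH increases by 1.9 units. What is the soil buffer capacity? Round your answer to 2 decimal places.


Step 1: BC = change in base / change in pH
Step 2: BC = 8.9 / 1.9
Step 3: BC = 4.68 cmol/(kg*pH unit)

4.68


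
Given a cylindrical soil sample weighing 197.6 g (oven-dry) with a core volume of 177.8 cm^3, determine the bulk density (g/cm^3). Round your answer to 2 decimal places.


Step 1: Identify the formula: BD = dry mass / volume
Step 2: Substitute values: BD = 197.6 / 177.8
Step 3: BD = 1.11 g/cm^3

1.11


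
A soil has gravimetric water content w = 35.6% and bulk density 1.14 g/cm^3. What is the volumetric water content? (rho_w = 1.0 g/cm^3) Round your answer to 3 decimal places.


Step 1: theta = (w / 100) * BD / rho_w
Step 2: theta = (35.6 / 100) * 1.14 / 1.0
Step 3: theta = 0.356 * 1.14
Step 4: theta = 0.406

0.406


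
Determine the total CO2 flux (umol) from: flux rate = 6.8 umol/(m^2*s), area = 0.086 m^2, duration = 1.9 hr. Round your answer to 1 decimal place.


Step 1: Convert time to seconds: 1.9 hr * 3600 = 6840.0 s
Step 2: Total = flux * area * time_s
Step 3: Total = 6.8 * 0.086 * 6840.0
Step 4: Total = 4000.0 umol

4000.0


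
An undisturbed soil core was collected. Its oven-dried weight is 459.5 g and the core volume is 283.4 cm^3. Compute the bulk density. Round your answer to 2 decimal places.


Step 1: Identify the formula: BD = dry mass / volume
Step 2: Substitute values: BD = 459.5 / 283.4
Step 3: BD = 1.62 g/cm^3

1.62


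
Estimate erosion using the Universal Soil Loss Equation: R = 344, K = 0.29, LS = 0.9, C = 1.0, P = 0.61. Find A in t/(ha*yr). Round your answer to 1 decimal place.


Step 1: A = R * K * LS * C * P
Step 2: R * K = 344 * 0.29 = 99.76
Step 3: (R*K) * LS = 99.76 * 0.9 = 89.784
Step 4: * C * P = 89.784 * 1.0 * 0.61 = 54.8
Step 5: A = 54.8 t/(ha*yr)

54.8


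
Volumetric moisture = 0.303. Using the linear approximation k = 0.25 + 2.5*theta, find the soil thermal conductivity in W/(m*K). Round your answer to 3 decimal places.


Step 1: k = 0.25 + 2.5 * theta
Step 2: k = 0.25 + 2.5 * 0.303
Step 3: k = 0.25 + 0.758
Step 4: k = 1.008 W/(m*K)

1.008


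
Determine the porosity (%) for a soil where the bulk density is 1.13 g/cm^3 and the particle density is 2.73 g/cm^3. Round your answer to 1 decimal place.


Step 1: Formula: n = 100 * (1 - BD / PD)
Step 2: n = 100 * (1 - 1.13 / 2.73)
Step 3: n = 100 * (1 - 0.41392)
Step 4: n = 58.6%

58.6


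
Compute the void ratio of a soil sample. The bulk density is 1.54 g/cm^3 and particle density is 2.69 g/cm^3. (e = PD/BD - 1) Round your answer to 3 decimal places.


Step 1: e = PD / BD - 1
Step 2: e = 2.69 / 1.54 - 1
Step 3: e = 1.74675 - 1
Step 4: e = 0.747

0.747


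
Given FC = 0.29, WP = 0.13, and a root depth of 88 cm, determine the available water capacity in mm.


Step 1: Available water = (FC - WP) * depth * 10
Step 2: AW = (0.29 - 0.13) * 88 * 10
Step 3: AW = 0.16 * 88 * 10
Step 4: AW = 140.8 mm

140.8


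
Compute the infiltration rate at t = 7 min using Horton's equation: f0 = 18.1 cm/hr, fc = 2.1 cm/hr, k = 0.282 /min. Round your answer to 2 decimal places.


Step 1: f = fc + (f0 - fc) * exp(-k * t)
Step 2: exp(-0.282 * 7) = 0.1389
Step 3: f = 2.1 + (18.1 - 2.1) * 0.1389
Step 4: f = 2.1 + 16.0 * 0.1389
Step 5: f = 4.32 cm/hr

4.32


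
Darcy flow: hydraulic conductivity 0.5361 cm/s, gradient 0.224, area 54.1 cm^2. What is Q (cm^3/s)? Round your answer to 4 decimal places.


Step 1: Apply Darcy's law: Q = K * i * A
Step 2: Q = 0.5361 * 0.224 * 54.1
Step 3: Q = 6.4967 cm^3/s

6.4967


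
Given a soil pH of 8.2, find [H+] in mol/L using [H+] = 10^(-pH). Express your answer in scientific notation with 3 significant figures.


Step 1: [H+] = 10^(-pH)
Step 2: [H+] = 10^(-8.2)
Step 3: [H+] = 6.31e-09 mol/L

6.31e-09


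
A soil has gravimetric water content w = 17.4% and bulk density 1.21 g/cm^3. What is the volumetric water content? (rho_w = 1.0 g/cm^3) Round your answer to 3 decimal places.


Step 1: theta = (w / 100) * BD / rho_w
Step 2: theta = (17.4 / 100) * 1.21 / 1.0
Step 3: theta = 0.174 * 1.21
Step 4: theta = 0.211

0.211


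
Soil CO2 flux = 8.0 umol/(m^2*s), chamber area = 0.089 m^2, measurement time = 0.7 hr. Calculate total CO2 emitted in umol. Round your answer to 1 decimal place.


Step 1: Convert time to seconds: 0.7 hr * 3600 = 2520.0 s
Step 2: Total = flux * area * time_s
Step 3: Total = 8.0 * 0.089 * 2520.0
Step 4: Total = 1794.2 umol

1794.2


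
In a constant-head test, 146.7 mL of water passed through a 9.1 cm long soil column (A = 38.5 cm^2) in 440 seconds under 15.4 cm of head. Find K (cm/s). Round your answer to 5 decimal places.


Step 1: K = Q * L / (A * t * h)
Step 2: Numerator = 146.7 * 9.1 = 1334.97
Step 3: Denominator = 38.5 * 440 * 15.4 = 260876.0
Step 4: K = 1334.97 / 260876.0 = 0.00512 cm/s

0.00512


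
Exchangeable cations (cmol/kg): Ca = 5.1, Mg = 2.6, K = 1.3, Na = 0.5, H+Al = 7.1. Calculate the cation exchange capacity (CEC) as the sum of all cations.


Step 1: CEC = Ca + Mg + K + Na + (H+Al)
Step 2: CEC = 5.1 + 2.6 + 1.3 + 0.5 + 7.1
Step 3: CEC = 16.6 cmol/kg

16.6


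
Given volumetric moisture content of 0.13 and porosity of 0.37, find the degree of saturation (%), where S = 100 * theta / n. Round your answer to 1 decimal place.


Step 1: S = 100 * theta_v / n
Step 2: S = 100 * 0.13 / 0.37
Step 3: S = 35.1%

35.1


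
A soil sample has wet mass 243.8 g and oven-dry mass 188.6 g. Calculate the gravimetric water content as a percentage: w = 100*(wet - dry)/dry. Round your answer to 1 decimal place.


Step 1: Water mass = wet - dry = 243.8 - 188.6 = 55.2 g
Step 2: w = 100 * water mass / dry mass
Step 3: w = 100 * 55.2 / 188.6 = 29.3%

29.3


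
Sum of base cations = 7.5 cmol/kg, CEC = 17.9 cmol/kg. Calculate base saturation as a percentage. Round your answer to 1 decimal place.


Step 1: BS = 100 * (sum of bases) / CEC
Step 2: BS = 100 * 7.5 / 17.9
Step 3: BS = 41.9%

41.9


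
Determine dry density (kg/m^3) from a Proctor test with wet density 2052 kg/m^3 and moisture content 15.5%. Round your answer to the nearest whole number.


Step 1: Dry density = wet density / (1 + w/100)
Step 2: Dry density = 2052 / (1 + 15.5/100)
Step 3: Dry density = 2052 / 1.155
Step 4: Dry density = 1777 kg/m^3

1777


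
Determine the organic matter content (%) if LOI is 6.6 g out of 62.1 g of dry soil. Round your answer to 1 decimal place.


Step 1: OM% = 100 * LOI / sample mass
Step 2: OM = 100 * 6.6 / 62.1
Step 3: OM = 10.6%

10.6


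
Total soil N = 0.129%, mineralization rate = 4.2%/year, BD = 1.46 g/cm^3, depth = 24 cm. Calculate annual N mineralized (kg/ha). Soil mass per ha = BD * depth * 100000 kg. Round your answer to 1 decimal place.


Step 1: Soil mass per ha = BD * depth * 100000 = 1.46 * 24 * 100000 = 3504000 kg
Step 2: Total N pool = soil mass * N%/100 = 3504000 * 0.129/100 = 4520.16 kg/ha
Step 3: N mineralized = N pool * rate%/100 = 4520.16 * 4.2/100 = 189.8 kg/ha/yr

189.8


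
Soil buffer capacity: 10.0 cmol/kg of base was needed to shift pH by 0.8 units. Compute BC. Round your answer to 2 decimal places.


Step 1: BC = change in base / change in pH
Step 2: BC = 10.0 / 0.8
Step 3: BC = 12.5 cmol/(kg*pH unit)

12.5


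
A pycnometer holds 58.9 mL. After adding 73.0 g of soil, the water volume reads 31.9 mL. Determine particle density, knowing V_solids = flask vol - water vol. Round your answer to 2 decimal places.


Step 1: Volume of solids = flask volume - water volume with soil
Step 2: V_solids = 58.9 - 31.9 = 27.0 mL
Step 3: Particle density = mass / V_solids = 73.0 / 27.0 = 2.7 g/cm^3

2.7


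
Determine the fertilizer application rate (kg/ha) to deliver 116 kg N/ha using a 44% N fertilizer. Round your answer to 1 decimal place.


Step 1: Fertilizer rate = target N / (N content / 100)
Step 2: Rate = 116 / (44 / 100)
Step 3: Rate = 116 / 0.44
Step 4: Rate = 263.6 kg/ha

263.6


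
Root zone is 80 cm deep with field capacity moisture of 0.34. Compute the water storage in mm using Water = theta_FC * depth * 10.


Step 1: Water (mm) = theta_FC * depth (cm) * 10
Step 2: Water = 0.34 * 80 * 10
Step 3: Water = 272.0 mm

272.0


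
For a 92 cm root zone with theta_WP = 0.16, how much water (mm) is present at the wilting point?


Step 1: Water (mm) = theta_WP * depth * 10
Step 2: Water = 0.16 * 92 * 10
Step 3: Water = 147.2 mm

147.2


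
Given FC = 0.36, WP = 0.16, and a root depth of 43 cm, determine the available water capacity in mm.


Step 1: Available water = (FC - WP) * depth * 10
Step 2: AW = (0.36 - 0.16) * 43 * 10
Step 3: AW = 0.2 * 43 * 10
Step 4: AW = 86.0 mm

86.0


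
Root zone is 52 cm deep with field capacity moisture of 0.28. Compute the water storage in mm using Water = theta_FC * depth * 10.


Step 1: Water (mm) = theta_FC * depth (cm) * 10
Step 2: Water = 0.28 * 52 * 10
Step 3: Water = 145.6 mm

145.6


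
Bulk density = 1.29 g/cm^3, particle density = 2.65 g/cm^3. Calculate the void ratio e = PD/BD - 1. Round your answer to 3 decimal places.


Step 1: e = PD / BD - 1
Step 2: e = 2.65 / 1.29 - 1
Step 3: e = 2.05426 - 1
Step 4: e = 1.054

1.054


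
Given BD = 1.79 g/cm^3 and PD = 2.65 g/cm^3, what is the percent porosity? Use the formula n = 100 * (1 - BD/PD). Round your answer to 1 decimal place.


Step 1: Formula: n = 100 * (1 - BD / PD)
Step 2: n = 100 * (1 - 1.79 / 2.65)
Step 3: n = 100 * (1 - 0.67547)
Step 4: n = 32.5%

32.5


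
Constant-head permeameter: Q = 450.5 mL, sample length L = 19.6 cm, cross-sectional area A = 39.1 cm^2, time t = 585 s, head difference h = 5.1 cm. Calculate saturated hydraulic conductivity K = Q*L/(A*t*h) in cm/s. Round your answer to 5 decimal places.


Step 1: K = Q * L / (A * t * h)
Step 2: Numerator = 450.5 * 19.6 = 8829.8
Step 3: Denominator = 39.1 * 585 * 5.1 = 116654.85
Step 4: K = 8829.8 / 116654.85 = 0.07569 cm/s

0.07569


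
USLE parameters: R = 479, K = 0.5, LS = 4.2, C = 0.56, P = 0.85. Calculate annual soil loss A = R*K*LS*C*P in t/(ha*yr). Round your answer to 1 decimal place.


Step 1: A = R * K * LS * C * P
Step 2: R * K = 479 * 0.5 = 239.5
Step 3: (R*K) * LS = 239.5 * 4.2 = 1005.9
Step 4: * C * P = 1005.9 * 0.56 * 0.85 = 478.8
Step 5: A = 478.8 t/(ha*yr)

478.8


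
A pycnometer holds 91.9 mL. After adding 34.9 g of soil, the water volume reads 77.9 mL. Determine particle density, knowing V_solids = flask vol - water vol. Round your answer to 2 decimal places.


Step 1: Volume of solids = flask volume - water volume with soil
Step 2: V_solids = 91.9 - 77.9 = 14.0 mL
Step 3: Particle density = mass / V_solids = 34.9 / 14.0 = 2.49 g/cm^3

2.49


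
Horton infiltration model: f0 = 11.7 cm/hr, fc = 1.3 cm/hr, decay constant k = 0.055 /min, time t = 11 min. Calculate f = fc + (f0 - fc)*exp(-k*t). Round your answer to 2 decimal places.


Step 1: f = fc + (f0 - fc) * exp(-k * t)
Step 2: exp(-0.055 * 11) = 0.546074
Step 3: f = 1.3 + (11.7 - 1.3) * 0.546074
Step 4: f = 1.3 + 10.4 * 0.546074
Step 5: f = 6.98 cm/hr

6.98


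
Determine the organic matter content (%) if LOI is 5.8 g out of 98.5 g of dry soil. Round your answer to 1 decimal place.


Step 1: OM% = 100 * LOI / sample mass
Step 2: OM = 100 * 5.8 / 98.5
Step 3: OM = 5.9%

5.9


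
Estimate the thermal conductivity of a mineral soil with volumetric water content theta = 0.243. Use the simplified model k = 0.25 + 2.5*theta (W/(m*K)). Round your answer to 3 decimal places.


Step 1: k = 0.25 + 2.5 * theta
Step 2: k = 0.25 + 2.5 * 0.243
Step 3: k = 0.25 + 0.608
Step 4: k = 0.858 W/(m*K)

0.858


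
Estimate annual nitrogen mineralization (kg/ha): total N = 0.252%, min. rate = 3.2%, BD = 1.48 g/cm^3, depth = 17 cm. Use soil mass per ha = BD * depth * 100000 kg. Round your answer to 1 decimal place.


Step 1: Soil mass per ha = BD * depth * 100000 = 1.48 * 17 * 100000 = 2516000 kg
Step 2: Total N pool = soil mass * N%/100 = 2516000 * 0.252/100 = 6340.32 kg/ha
Step 3: N mineralized = N pool * rate%/100 = 6340.32 * 3.2/100 = 202.9 kg/ha/yr

202.9


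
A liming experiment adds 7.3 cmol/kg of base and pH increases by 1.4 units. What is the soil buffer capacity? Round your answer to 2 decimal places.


Step 1: BC = change in base / change in pH
Step 2: BC = 7.3 / 1.4
Step 3: BC = 5.21 cmol/(kg*pH unit)

5.21


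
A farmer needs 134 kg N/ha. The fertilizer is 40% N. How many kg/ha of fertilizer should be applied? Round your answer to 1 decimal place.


Step 1: Fertilizer rate = target N / (N content / 100)
Step 2: Rate = 134 / (40 / 100)
Step 3: Rate = 134 / 0.4
Step 4: Rate = 335.0 kg/ha

335.0


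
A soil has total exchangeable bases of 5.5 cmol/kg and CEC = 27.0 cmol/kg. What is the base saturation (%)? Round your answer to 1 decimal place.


Step 1: BS = 100 * (sum of bases) / CEC
Step 2: BS = 100 * 5.5 / 27.0
Step 3: BS = 20.4%

20.4


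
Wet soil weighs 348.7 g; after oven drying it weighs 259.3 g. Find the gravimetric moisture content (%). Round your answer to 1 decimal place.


Step 1: Water mass = wet - dry = 348.7 - 259.3 = 89.4 g
Step 2: w = 100 * water mass / dry mass
Step 3: w = 100 * 89.4 / 259.3 = 34.5%

34.5


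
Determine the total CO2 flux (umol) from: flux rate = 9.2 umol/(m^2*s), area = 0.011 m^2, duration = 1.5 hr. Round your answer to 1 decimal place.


Step 1: Convert time to seconds: 1.5 hr * 3600 = 5400.0 s
Step 2: Total = flux * area * time_s
Step 3: Total = 9.2 * 0.011 * 5400.0
Step 4: Total = 546.5 umol

546.5


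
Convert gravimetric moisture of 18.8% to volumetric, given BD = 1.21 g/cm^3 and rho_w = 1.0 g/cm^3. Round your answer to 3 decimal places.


Step 1: theta = (w / 100) * BD / rho_w
Step 2: theta = (18.8 / 100) * 1.21 / 1.0
Step 3: theta = 0.188 * 1.21
Step 4: theta = 0.227

0.227


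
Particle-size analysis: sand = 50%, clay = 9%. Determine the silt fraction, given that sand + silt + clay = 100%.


Step 1: sand + silt + clay = 100%
Step 2: silt = 100 - sand - clay
Step 3: silt = 100 - 50 - 9
Step 4: silt = 41%

41


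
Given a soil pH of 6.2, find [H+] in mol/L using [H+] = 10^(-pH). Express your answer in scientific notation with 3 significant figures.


Step 1: [H+] = 10^(-pH)
Step 2: [H+] = 10^(-6.2)
Step 3: [H+] = 6.31e-07 mol/L

6.31e-07


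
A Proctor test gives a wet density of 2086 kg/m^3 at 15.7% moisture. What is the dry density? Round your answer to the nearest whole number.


Step 1: Dry density = wet density / (1 + w/100)
Step 2: Dry density = 2086 / (1 + 15.7/100)
Step 3: Dry density = 2086 / 1.157
Step 4: Dry density = 1803 kg/m^3

1803


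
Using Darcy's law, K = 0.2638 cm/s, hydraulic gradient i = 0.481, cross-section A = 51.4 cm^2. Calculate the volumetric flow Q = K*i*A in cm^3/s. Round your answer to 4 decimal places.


Step 1: Apply Darcy's law: Q = K * i * A
Step 2: Q = 0.2638 * 0.481 * 51.4
Step 3: Q = 6.522 cm^3/s

6.522


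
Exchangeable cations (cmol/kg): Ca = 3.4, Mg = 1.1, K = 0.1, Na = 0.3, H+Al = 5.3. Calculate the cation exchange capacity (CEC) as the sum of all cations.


Step 1: CEC = Ca + Mg + K + Na + (H+Al)
Step 2: CEC = 3.4 + 1.1 + 0.1 + 0.3 + 5.3
Step 3: CEC = 10.2 cmol/kg

10.2


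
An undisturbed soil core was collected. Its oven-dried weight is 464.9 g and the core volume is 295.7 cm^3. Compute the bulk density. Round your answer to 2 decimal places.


Step 1: Identify the formula: BD = dry mass / volume
Step 2: Substitute values: BD = 464.9 / 295.7
Step 3: BD = 1.57 g/cm^3

1.57


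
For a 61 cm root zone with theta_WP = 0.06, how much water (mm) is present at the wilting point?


Step 1: Water (mm) = theta_WP * depth * 10
Step 2: Water = 0.06 * 61 * 10
Step 3: Water = 36.6 mm

36.6


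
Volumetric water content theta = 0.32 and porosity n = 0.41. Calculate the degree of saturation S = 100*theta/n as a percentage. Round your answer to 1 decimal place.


Step 1: S = 100 * theta_v / n
Step 2: S = 100 * 0.32 / 0.41
Step 3: S = 78.0%

78.0


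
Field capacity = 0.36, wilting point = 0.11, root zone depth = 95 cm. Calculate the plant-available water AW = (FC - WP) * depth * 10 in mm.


Step 1: Available water = (FC - WP) * depth * 10
Step 2: AW = (0.36 - 0.11) * 95 * 10
Step 3: AW = 0.25 * 95 * 10
Step 4: AW = 237.5 mm

237.5


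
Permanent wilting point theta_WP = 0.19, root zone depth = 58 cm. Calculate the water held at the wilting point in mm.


Step 1: Water (mm) = theta_WP * depth * 10
Step 2: Water = 0.19 * 58 * 10
Step 3: Water = 110.2 mm

110.2


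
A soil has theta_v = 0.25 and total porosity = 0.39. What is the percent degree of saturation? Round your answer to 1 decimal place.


Step 1: S = 100 * theta_v / n
Step 2: S = 100 * 0.25 / 0.39
Step 3: S = 64.1%

64.1


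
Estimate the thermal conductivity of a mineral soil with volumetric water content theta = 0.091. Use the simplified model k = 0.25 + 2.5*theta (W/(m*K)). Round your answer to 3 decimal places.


Step 1: k = 0.25 + 2.5 * theta
Step 2: k = 0.25 + 2.5 * 0.091
Step 3: k = 0.25 + 0.228
Step 4: k = 0.478 W/(m*K)

0.478


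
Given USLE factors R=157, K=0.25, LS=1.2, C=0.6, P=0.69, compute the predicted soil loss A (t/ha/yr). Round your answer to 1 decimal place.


Step 1: A = R * K * LS * C * P
Step 2: R * K = 157 * 0.25 = 39.25
Step 3: (R*K) * LS = 39.25 * 1.2 = 47.1
Step 4: * C * P = 47.1 * 0.6 * 0.69 = 19.5
Step 5: A = 19.5 t/(ha*yr)

19.5


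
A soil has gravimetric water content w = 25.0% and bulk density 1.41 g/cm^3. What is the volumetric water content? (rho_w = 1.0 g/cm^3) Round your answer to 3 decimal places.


Step 1: theta = (w / 100) * BD / rho_w
Step 2: theta = (25.0 / 100) * 1.41 / 1.0
Step 3: theta = 0.25 * 1.41
Step 4: theta = 0.353

0.353


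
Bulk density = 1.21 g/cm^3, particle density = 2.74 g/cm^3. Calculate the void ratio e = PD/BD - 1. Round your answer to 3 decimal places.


Step 1: e = PD / BD - 1
Step 2: e = 2.74 / 1.21 - 1
Step 3: e = 2.26446 - 1
Step 4: e = 1.264

1.264


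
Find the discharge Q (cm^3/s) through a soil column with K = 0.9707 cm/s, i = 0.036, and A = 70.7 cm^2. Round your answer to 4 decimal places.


Step 1: Apply Darcy's law: Q = K * i * A
Step 2: Q = 0.9707 * 0.036 * 70.7
Step 3: Q = 2.4706 cm^3/s

2.4706


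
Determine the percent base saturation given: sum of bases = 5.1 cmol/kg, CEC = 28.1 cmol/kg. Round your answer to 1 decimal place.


Step 1: BS = 100 * (sum of bases) / CEC
Step 2: BS = 100 * 5.1 / 28.1
Step 3: BS = 18.1%

18.1


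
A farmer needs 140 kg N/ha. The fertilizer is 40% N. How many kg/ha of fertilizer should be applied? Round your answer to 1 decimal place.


Step 1: Fertilizer rate = target N / (N content / 100)
Step 2: Rate = 140 / (40 / 100)
Step 3: Rate = 140 / 0.4
Step 4: Rate = 350.0 kg/ha

350.0


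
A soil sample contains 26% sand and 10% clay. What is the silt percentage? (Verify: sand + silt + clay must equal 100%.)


Step 1: sand + silt + clay = 100%
Step 2: silt = 100 - sand - clay
Step 3: silt = 100 - 26 - 10
Step 4: silt = 64%

64


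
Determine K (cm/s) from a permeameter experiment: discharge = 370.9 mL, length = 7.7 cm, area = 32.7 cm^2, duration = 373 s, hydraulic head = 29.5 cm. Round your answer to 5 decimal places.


Step 1: K = Q * L / (A * t * h)
Step 2: Numerator = 370.9 * 7.7 = 2855.93
Step 3: Denominator = 32.7 * 373 * 29.5 = 359814.45
Step 4: K = 2855.93 / 359814.45 = 0.00794 cm/s

0.00794


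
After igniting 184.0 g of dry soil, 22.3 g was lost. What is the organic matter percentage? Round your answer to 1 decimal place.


Step 1: OM% = 100 * LOI / sample mass
Step 2: OM = 100 * 22.3 / 184.0
Step 3: OM = 12.1%

12.1


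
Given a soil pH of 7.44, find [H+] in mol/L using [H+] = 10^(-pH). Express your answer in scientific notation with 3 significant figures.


Step 1: [H+] = 10^(-pH)
Step 2: [H+] = 10^(-7.44)
Step 3: [H+] = 3.63e-08 mol/L

3.63e-08


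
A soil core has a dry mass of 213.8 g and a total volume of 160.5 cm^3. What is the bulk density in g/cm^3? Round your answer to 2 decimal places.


Step 1: Identify the formula: BD = dry mass / volume
Step 2: Substitute values: BD = 213.8 / 160.5
Step 3: BD = 1.33 g/cm^3

1.33


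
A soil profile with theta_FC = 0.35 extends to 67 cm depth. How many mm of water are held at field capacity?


Step 1: Water (mm) = theta_FC * depth (cm) * 10
Step 2: Water = 0.35 * 67 * 10
Step 3: Water = 234.5 mm

234.5


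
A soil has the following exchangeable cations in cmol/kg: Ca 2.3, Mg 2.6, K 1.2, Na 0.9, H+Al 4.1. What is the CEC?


Step 1: CEC = Ca + Mg + K + Na + (H+Al)
Step 2: CEC = 2.3 + 2.6 + 1.2 + 0.9 + 4.1
Step 3: CEC = 11.1 cmol/kg

11.1


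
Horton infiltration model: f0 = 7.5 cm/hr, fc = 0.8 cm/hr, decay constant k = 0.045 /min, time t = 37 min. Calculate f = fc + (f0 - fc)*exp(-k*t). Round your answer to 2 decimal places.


Step 1: f = fc + (f0 - fc) * exp(-k * t)
Step 2: exp(-0.045 * 37) = 0.189191
Step 3: f = 0.8 + (7.5 - 0.8) * 0.189191
Step 4: f = 0.8 + 6.7 * 0.189191
Step 5: f = 2.07 cm/hr

2.07


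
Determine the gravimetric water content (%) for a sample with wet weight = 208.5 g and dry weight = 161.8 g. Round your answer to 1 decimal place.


Step 1: Water mass = wet - dry = 208.5 - 161.8 = 46.7 g
Step 2: w = 100 * water mass / dry mass
Step 3: w = 100 * 46.7 / 161.8 = 28.9%

28.9


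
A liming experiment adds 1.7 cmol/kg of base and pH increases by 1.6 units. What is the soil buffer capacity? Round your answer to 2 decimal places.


Step 1: BC = change in base / change in pH
Step 2: BC = 1.7 / 1.6
Step 3: BC = 1.06 cmol/(kg*pH unit)

1.06


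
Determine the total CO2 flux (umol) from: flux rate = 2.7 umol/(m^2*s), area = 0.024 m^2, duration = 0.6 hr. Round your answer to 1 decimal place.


Step 1: Convert time to seconds: 0.6 hr * 3600 = 2160.0 s
Step 2: Total = flux * area * time_s
Step 3: Total = 2.7 * 0.024 * 2160.0
Step 4: Total = 140.0 umol

140.0


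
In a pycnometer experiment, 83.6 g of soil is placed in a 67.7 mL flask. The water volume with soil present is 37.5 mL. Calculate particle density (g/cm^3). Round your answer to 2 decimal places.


Step 1: Volume of solids = flask volume - water volume with soil
Step 2: V_solids = 67.7 - 37.5 = 30.2 mL
Step 3: Particle density = mass / V_solids = 83.6 / 30.2 = 2.77 g/cm^3

2.77


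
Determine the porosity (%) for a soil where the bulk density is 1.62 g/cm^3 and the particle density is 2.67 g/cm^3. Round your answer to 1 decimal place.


Step 1: Formula: n = 100 * (1 - BD / PD)
Step 2: n = 100 * (1 - 1.62 / 2.67)
Step 3: n = 100 * (1 - 0.60674)
Step 4: n = 39.3%

39.3


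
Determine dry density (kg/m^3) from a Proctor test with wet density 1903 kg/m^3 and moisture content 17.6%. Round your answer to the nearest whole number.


Step 1: Dry density = wet density / (1 + w/100)
Step 2: Dry density = 1903 / (1 + 17.6/100)
Step 3: Dry density = 1903 / 1.176
Step 4: Dry density = 1618 kg/m^3

1618


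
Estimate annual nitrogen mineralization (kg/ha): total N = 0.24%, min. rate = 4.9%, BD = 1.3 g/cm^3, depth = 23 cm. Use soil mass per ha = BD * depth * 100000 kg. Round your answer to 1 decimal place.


Step 1: Soil mass per ha = BD * depth * 100000 = 1.3 * 23 * 100000 = 2990000 kg
Step 2: Total N pool = soil mass * N%/100 = 2990000 * 0.24/100 = 7176.0 kg/ha
Step 3: N mineralized = N pool * rate%/100 = 7176.0 * 4.9/100 = 351.6 kg/ha/yr

351.6


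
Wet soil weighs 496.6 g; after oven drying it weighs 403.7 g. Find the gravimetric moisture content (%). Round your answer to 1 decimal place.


Step 1: Water mass = wet - dry = 496.6 - 403.7 = 92.9 g
Step 2: w = 100 * water mass / dry mass
Step 3: w = 100 * 92.9 / 403.7 = 23.0%

23.0


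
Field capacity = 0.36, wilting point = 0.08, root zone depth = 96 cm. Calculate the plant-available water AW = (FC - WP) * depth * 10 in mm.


Step 1: Available water = (FC - WP) * depth * 10
Step 2: AW = (0.36 - 0.08) * 96 * 10
Step 3: AW = 0.28 * 96 * 10
Step 4: AW = 268.8 mm

268.8


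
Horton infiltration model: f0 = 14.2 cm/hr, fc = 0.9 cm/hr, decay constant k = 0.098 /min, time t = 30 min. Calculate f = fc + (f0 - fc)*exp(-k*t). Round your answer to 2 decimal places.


Step 1: f = fc + (f0 - fc) * exp(-k * t)
Step 2: exp(-0.098 * 30) = 0.052866
Step 3: f = 0.9 + (14.2 - 0.9) * 0.052866
Step 4: f = 0.9 + 13.3 * 0.052866
Step 5: f = 1.6 cm/hr

1.6


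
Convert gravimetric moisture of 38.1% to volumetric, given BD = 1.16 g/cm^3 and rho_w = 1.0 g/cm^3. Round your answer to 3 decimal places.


Step 1: theta = (w / 100) * BD / rho_w
Step 2: theta = (38.1 / 100) * 1.16 / 1.0
Step 3: theta = 0.381 * 1.16
Step 4: theta = 0.442

0.442


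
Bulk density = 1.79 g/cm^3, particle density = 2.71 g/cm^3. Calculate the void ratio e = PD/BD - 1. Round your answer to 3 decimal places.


Step 1: e = PD / BD - 1
Step 2: e = 2.71 / 1.79 - 1
Step 3: e = 1.51397 - 1
Step 4: e = 0.514

0.514


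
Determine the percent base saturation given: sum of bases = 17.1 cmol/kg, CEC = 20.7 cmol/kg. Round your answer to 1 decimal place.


Step 1: BS = 100 * (sum of bases) / CEC
Step 2: BS = 100 * 17.1 / 20.7
Step 3: BS = 82.6%

82.6


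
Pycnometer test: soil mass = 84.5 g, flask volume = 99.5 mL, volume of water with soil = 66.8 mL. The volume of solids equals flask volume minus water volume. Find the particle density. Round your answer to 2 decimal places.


Step 1: Volume of solids = flask volume - water volume with soil
Step 2: V_solids = 99.5 - 66.8 = 32.7 mL
Step 3: Particle density = mass / V_solids = 84.5 / 32.7 = 2.58 g/cm^3

2.58


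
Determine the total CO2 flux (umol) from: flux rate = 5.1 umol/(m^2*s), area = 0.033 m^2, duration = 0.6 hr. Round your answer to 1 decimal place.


Step 1: Convert time to seconds: 0.6 hr * 3600 = 2160.0 s
Step 2: Total = flux * area * time_s
Step 3: Total = 5.1 * 0.033 * 2160.0
Step 4: Total = 363.5 umol

363.5


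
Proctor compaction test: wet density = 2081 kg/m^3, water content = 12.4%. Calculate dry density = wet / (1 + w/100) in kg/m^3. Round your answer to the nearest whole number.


Step 1: Dry density = wet density / (1 + w/100)
Step 2: Dry density = 2081 / (1 + 12.4/100)
Step 3: Dry density = 2081 / 1.124
Step 4: Dry density = 1851 kg/m^3

1851


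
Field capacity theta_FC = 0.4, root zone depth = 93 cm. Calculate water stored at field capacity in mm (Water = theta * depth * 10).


Step 1: Water (mm) = theta_FC * depth (cm) * 10
Step 2: Water = 0.4 * 93 * 10
Step 3: Water = 372.0 mm

372.0


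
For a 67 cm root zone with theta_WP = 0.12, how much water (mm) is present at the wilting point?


Step 1: Water (mm) = theta_WP * depth * 10
Step 2: Water = 0.12 * 67 * 10
Step 3: Water = 80.4 mm

80.4


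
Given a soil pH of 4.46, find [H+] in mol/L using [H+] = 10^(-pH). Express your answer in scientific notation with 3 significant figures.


Step 1: [H+] = 10^(-pH)
Step 2: [H+] = 10^(-4.46)
Step 3: [H+] = 3.47e-05 mol/L

3.47e-05


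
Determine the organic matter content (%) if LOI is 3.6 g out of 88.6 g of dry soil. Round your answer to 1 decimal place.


Step 1: OM% = 100 * LOI / sample mass
Step 2: OM = 100 * 3.6 / 88.6
Step 3: OM = 4.1%

4.1


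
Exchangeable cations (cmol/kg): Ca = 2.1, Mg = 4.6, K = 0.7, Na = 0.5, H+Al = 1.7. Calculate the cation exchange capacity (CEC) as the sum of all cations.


Step 1: CEC = Ca + Mg + K + Na + (H+Al)
Step 2: CEC = 2.1 + 4.6 + 0.7 + 0.5 + 1.7
Step 3: CEC = 9.6 cmol/kg

9.6


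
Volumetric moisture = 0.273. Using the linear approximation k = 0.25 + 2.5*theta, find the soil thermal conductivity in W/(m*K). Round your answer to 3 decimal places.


Step 1: k = 0.25 + 2.5 * theta
Step 2: k = 0.25 + 2.5 * 0.273
Step 3: k = 0.25 + 0.683
Step 4: k = 0.933 W/(m*K)

0.933


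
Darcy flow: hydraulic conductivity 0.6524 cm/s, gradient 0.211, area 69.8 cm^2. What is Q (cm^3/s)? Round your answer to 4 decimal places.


Step 1: Apply Darcy's law: Q = K * i * A
Step 2: Q = 0.6524 * 0.211 * 69.8
Step 3: Q = 9.6084 cm^3/s

9.6084


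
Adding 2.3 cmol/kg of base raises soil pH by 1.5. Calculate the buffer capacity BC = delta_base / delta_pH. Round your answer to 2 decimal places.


Step 1: BC = change in base / change in pH
Step 2: BC = 2.3 / 1.5
Step 3: BC = 1.53 cmol/(kg*pH unit)

1.53


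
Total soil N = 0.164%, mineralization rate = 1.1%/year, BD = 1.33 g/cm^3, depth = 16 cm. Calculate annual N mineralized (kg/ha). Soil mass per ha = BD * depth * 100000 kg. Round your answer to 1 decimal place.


Step 1: Soil mass per ha = BD * depth * 100000 = 1.33 * 16 * 100000 = 2128000 kg
Step 2: Total N pool = soil mass * N%/100 = 2128000 * 0.164/100 = 3489.92 kg/ha
Step 3: N mineralized = N pool * rate%/100 = 3489.92 * 1.1/100 = 38.4 kg/ha/yr

38.4


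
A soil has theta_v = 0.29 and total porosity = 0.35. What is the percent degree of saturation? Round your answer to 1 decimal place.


Step 1: S = 100 * theta_v / n
Step 2: S = 100 * 0.29 / 0.35
Step 3: S = 82.9%

82.9


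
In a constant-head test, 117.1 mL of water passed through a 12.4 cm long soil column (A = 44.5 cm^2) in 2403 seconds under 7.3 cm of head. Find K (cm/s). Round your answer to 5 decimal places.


Step 1: K = Q * L / (A * t * h)
Step 2: Numerator = 117.1 * 12.4 = 1452.04
Step 3: Denominator = 44.5 * 2403 * 7.3 = 780614.55
Step 4: K = 1452.04 / 780614.55 = 0.00186 cm/s

0.00186


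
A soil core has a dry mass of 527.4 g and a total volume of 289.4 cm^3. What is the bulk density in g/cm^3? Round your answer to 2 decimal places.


Step 1: Identify the formula: BD = dry mass / volume
Step 2: Substitute values: BD = 527.4 / 289.4
Step 3: BD = 1.82 g/cm^3

1.82


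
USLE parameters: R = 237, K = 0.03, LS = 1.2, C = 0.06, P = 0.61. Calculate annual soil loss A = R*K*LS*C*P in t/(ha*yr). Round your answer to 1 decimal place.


Step 1: A = R * K * LS * C * P
Step 2: R * K = 237 * 0.03 = 7.11
Step 3: (R*K) * LS = 7.11 * 1.2 = 8.532
Step 4: * C * P = 8.532 * 0.06 * 0.61 = 0.3
Step 5: A = 0.3 t/(ha*yr)

0.3


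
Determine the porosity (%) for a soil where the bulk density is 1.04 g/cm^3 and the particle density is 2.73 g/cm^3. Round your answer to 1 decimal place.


Step 1: Formula: n = 100 * (1 - BD / PD)
Step 2: n = 100 * (1 - 1.04 / 2.73)
Step 3: n = 100 * (1 - 0.38095)
Step 4: n = 61.9%

61.9


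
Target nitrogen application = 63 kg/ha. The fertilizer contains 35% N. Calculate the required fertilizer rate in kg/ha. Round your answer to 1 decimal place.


Step 1: Fertilizer rate = target N / (N content / 100)
Step 2: Rate = 63 / (35 / 100)
Step 3: Rate = 63 / 0.35
Step 4: Rate = 180.0 kg/ha

180.0


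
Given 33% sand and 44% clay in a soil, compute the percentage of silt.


Step 1: sand + silt + clay = 100%
Step 2: silt = 100 - sand - clay
Step 3: silt = 100 - 33 - 44
Step 4: silt = 23%

23


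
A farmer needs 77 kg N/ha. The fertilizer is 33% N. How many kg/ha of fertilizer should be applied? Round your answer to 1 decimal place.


Step 1: Fertilizer rate = target N / (N content / 100)
Step 2: Rate = 77 / (33 / 100)
Step 3: Rate = 77 / 0.33
Step 4: Rate = 233.3 kg/ha

233.3


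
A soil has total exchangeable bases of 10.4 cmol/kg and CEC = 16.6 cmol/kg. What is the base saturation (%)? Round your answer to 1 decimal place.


Step 1: BS = 100 * (sum of bases) / CEC
Step 2: BS = 100 * 10.4 / 16.6
Step 3: BS = 62.7%

62.7


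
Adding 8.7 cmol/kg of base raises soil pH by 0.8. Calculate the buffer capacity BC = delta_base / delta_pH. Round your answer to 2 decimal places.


Step 1: BC = change in base / change in pH
Step 2: BC = 8.7 / 0.8
Step 3: BC = 10.88 cmol/(kg*pH unit)

10.88


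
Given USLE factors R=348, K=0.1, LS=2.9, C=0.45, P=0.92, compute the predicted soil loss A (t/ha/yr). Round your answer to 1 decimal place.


Step 1: A = R * K * LS * C * P
Step 2: R * K = 348 * 0.1 = 34.8
Step 3: (R*K) * LS = 34.8 * 2.9 = 100.92
Step 4: * C * P = 100.92 * 0.45 * 0.92 = 41.8
Step 5: A = 41.8 t/(ha*yr)

41.8


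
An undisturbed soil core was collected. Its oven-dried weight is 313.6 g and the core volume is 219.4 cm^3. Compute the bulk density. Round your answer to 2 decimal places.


Step 1: Identify the formula: BD = dry mass / volume
Step 2: Substitute values: BD = 313.6 / 219.4
Step 3: BD = 1.43 g/cm^3

1.43


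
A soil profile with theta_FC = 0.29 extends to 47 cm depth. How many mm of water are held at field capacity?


Step 1: Water (mm) = theta_FC * depth (cm) * 10
Step 2: Water = 0.29 * 47 * 10
Step 3: Water = 136.3 mm

136.3


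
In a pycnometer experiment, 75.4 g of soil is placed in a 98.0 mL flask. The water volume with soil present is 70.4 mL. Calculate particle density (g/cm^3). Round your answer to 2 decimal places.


Step 1: Volume of solids = flask volume - water volume with soil
Step 2: V_solids = 98.0 - 70.4 = 27.6 mL
Step 3: Particle density = mass / V_solids = 75.4 / 27.6 = 2.73 g/cm^3

2.73


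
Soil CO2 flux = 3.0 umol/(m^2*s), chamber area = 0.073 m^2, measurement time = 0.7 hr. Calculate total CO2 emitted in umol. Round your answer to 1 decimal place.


Step 1: Convert time to seconds: 0.7 hr * 3600 = 2520.0 s
Step 2: Total = flux * area * time_s
Step 3: Total = 3.0 * 0.073 * 2520.0
Step 4: Total = 551.9 umol

551.9


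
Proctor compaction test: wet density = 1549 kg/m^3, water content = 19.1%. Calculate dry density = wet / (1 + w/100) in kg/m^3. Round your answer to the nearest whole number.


Step 1: Dry density = wet density / (1 + w/100)
Step 2: Dry density = 1549 / (1 + 19.1/100)
Step 3: Dry density = 1549 / 1.191
Step 4: Dry density = 1301 kg/m^3

1301


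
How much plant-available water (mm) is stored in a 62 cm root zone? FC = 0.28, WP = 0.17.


Step 1: Available water = (FC - WP) * depth * 10
Step 2: AW = (0.28 - 0.17) * 62 * 10
Step 3: AW = 0.11 * 62 * 10
Step 4: AW = 68.2 mm

68.2


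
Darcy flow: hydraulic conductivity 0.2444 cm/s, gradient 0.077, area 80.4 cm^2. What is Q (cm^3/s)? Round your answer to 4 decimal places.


Step 1: Apply Darcy's law: Q = K * i * A
Step 2: Q = 0.2444 * 0.077 * 80.4
Step 3: Q = 1.513 cm^3/s

1.513


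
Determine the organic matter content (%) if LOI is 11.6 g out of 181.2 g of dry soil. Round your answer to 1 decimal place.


Step 1: OM% = 100 * LOI / sample mass
Step 2: OM = 100 * 11.6 / 181.2
Step 3: OM = 6.4%

6.4


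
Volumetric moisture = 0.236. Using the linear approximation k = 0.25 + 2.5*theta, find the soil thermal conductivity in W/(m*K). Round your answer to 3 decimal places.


Step 1: k = 0.25 + 2.5 * theta
Step 2: k = 0.25 + 2.5 * 0.236
Step 3: k = 0.25 + 0.59
Step 4: k = 0.84 W/(m*K)

0.84


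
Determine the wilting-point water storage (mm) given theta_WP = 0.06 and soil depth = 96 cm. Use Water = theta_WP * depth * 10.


Step 1: Water (mm) = theta_WP * depth * 10
Step 2: Water = 0.06 * 96 * 10
Step 3: Water = 57.6 mm

57.6


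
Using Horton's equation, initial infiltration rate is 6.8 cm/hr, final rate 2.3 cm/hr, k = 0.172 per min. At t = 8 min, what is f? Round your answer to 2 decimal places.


Step 1: f = fc + (f0 - fc) * exp(-k * t)
Step 2: exp(-0.172 * 8) = 0.252587
Step 3: f = 2.3 + (6.8 - 2.3) * 0.252587
Step 4: f = 2.3 + 4.5 * 0.252587
Step 5: f = 3.44 cm/hr

3.44


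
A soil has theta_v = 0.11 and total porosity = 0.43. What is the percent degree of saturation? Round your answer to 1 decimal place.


Step 1: S = 100 * theta_v / n
Step 2: S = 100 * 0.11 / 0.43
Step 3: S = 25.6%

25.6


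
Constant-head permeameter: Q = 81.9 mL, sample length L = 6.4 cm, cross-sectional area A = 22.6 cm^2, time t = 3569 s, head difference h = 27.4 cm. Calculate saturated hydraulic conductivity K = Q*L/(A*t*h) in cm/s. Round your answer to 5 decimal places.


Step 1: K = Q * L / (A * t * h)
Step 2: Numerator = 81.9 * 6.4 = 524.16
Step 3: Denominator = 22.6 * 3569 * 27.4 = 2210067.56
Step 4: K = 524.16 / 2210067.56 = 0.00024 cm/s

0.00024


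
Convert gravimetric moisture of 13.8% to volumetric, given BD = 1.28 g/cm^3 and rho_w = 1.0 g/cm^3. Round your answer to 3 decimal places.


Step 1: theta = (w / 100) * BD / rho_w
Step 2: theta = (13.8 / 100) * 1.28 / 1.0
Step 3: theta = 0.138 * 1.28
Step 4: theta = 0.177

0.177


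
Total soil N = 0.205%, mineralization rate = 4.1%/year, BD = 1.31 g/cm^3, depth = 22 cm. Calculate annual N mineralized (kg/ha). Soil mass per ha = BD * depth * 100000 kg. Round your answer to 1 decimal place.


Step 1: Soil mass per ha = BD * depth * 100000 = 1.31 * 22 * 100000 = 2882000 kg
Step 2: Total N pool = soil mass * N%/100 = 2882000 * 0.205/100 = 5908.1 kg/ha
Step 3: N mineralized = N pool * rate%/100 = 5908.1 * 4.1/100 = 242.2 kg/ha/yr

242.2


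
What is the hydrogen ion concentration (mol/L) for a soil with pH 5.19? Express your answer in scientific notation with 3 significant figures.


Step 1: [H+] = 10^(-pH)
Step 2: [H+] = 10^(-5.19)
Step 3: [H+] = 6.46e-06 mol/L

6.46e-06


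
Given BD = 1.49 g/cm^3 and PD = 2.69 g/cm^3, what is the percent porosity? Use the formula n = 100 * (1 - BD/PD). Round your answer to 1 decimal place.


Step 1: Formula: n = 100 * (1 - BD / PD)
Step 2: n = 100 * (1 - 1.49 / 2.69)
Step 3: n = 100 * (1 - 0.5539)
Step 4: n = 44.6%

44.6


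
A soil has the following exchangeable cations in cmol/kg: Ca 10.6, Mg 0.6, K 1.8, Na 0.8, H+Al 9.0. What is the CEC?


Step 1: CEC = Ca + Mg + K + Na + (H+Al)
Step 2: CEC = 10.6 + 0.6 + 1.8 + 0.8 + 9.0
Step 3: CEC = 22.8 cmol/kg

22.8


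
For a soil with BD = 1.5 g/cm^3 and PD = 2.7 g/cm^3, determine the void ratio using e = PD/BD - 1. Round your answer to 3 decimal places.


Step 1: e = PD / BD - 1
Step 2: e = 2.7 / 1.5 - 1
Step 3: e = 1.8 - 1
Step 4: e = 0.8

0.8


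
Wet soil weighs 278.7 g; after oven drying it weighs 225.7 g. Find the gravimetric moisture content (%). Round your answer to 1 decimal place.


Step 1: Water mass = wet - dry = 278.7 - 225.7 = 53.0 g
Step 2: w = 100 * water mass / dry mass
Step 3: w = 100 * 53.0 / 225.7 = 23.5%

23.5


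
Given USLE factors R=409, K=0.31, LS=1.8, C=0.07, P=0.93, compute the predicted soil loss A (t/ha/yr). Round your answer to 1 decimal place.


Step 1: A = R * K * LS * C * P
Step 2: R * K = 409 * 0.31 = 126.79
Step 3: (R*K) * LS = 126.79 * 1.8 = 228.222
Step 4: * C * P = 228.222 * 0.07 * 0.93 = 14.9
Step 5: A = 14.9 t/(ha*yr)

14.9


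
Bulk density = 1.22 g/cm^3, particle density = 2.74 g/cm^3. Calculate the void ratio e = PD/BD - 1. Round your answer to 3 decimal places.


Step 1: e = PD / BD - 1
Step 2: e = 2.74 / 1.22 - 1
Step 3: e = 2.2459 - 1
Step 4: e = 1.246

1.246


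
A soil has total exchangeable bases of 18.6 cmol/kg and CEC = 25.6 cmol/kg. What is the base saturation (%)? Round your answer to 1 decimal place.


Step 1: BS = 100 * (sum of bases) / CEC
Step 2: BS = 100 * 18.6 / 25.6
Step 3: BS = 72.7%

72.7
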